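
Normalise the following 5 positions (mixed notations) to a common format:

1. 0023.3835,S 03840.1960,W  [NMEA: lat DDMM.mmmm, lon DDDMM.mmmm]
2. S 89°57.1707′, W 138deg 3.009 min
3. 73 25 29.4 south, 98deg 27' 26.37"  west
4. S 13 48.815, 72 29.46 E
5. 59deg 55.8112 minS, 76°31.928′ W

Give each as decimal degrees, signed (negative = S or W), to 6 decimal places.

1. -0.389725, -38.669933
2. -89.952845, -138.050150
3. -73.424833, -98.457325
4. -13.813583, 72.491000
5. -59.930187, -76.532133

Point 1:
  φ: degrees = first 2 digits = 0, minutes = 23.3835; 0 + 23.3835/60 = 0.3897250
  S → negative
  λ: degrees = first 3 digits = 38, minutes = 40.196; 38 + 40.196/60 = 38.6699333
  hemisphere W, so the sign is −
Point 2:
  Latitude: 89 + 57.1707/60 = 89.9528450
  hemisphere S, so the sign is −
  λ: 138 + 3.009/60 = 138.0501500
  W ⇒ negate
Point 3:
  Latitude: 25′ + 29.4″ = 25.49000′; 73 + 25.49000/60 = 73.4248333
  S → negative
  Lon: 98° + 27/60 + 26.37/3600 = 98 + 0.450000 + 0.007325 = 98.4573250
  hemisphere W, so the sign is −
Point 4:
  φ: 13 + 48.815/60 = 13.8135833
  S → negative
  Longitude: 29.46′ = 0.491000°; total 72.4910000
  E ⇒ keep positive
Point 5:
  φ: 55.8112′ = 0.930187°; total 59.9301867
  S → negative
  Longitude: 31.928′ = 0.532133°; total 76.5321333
  W ⇒ negate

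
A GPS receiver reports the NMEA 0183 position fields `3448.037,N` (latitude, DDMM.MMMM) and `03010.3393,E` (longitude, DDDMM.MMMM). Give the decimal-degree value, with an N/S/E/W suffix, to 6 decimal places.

34.800617° N, 30.172322° E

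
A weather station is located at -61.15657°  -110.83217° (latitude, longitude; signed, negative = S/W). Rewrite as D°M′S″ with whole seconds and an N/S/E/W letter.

61°09′24″ S, 110°49′56″ W

Latitude is negative → S; |value| = 61.156570
φ: whole degrees 61; 9.39420′ → 9′ and 23.65″
Longitude is negative → W; |value| = 110.832170
Longitude: 0.832170 × 60 = 49.93020′ → 49′, remainder × 60 = 55.81″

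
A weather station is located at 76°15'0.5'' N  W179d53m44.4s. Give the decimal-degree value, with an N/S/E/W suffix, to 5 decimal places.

Lat: 76 + 15/60 + 0.5/3600 = 76.250139
Lon: 53′ + 44.4″ = 53.74000′; 179 + 53.74000/60 = 179.895667

76.25014° N, 179.89567° W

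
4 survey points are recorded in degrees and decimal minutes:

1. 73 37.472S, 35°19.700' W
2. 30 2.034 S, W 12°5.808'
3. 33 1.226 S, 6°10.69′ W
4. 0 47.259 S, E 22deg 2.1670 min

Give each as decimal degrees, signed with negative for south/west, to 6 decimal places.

Point 1:
  φ: 37.472′ = 0.624533°; total 73.6245333
  hemisphere S, so the sign is −
  Lon: 35 + 19.7/60 = 35.3283333
  W ⇒ negate
Point 2:
  φ: 30 + 2.034/60 = 30.0339000
  hemisphere S, so the sign is −
  Lon: 5.808′ = 0.096800°; total 12.0968000
  W ⇒ negate
Point 3:
  φ: 33 + 1.226/60 = 33.0204333
  S ⇒ negate
  λ: 6 + 10.69/60 = 6.1781667
  hemisphere W, so the sign is −
Point 4:
  φ: 0 + 47.259/60 = 0.7876500
  S ⇒ negate
  Longitude: 22 + 2.167/60 = 22.0361167
  E → positive

1. -73.624533, -35.328333
2. -30.033900, -12.096800
3. -33.020433, -6.178167
4. -0.787650, 22.036117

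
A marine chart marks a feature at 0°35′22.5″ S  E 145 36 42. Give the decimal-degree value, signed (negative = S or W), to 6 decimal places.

φ: 0° + 35/60 + 22.5/3600 = 0 + 0.583333 + 0.006250 = 0.5895833
S ⇒ negate
λ: 145 + 36/60 + 42/3600 = 145.6116667
E → positive

-0.589583, 145.611667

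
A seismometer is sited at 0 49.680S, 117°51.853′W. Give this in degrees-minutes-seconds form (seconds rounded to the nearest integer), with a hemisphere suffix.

Lat: fractional minutes 0.68000 × 60 = 40.80″
λ: fractional minutes 0.85300 × 60 = 51.18″

0°49′41″ S, 117°51′51″ W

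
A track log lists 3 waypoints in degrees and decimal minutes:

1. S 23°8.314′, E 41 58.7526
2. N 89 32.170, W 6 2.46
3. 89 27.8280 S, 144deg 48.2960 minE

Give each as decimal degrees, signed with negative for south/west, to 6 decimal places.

1. -23.138567, 41.979210
2. 89.536167, -6.041000
3. -89.463800, 144.804933

Point 1:
  Lat: 23 + 8.314/60 = 23.1385667
  hemisphere S, so the sign is −
  λ: 58.7526′ = 0.979210°; total 41.9792100
  E ⇒ keep positive
Point 2:
  Latitude: 32.17′ = 0.536167°; total 89.5361667
  N → positive
  Lon: 6 + 2.46/60 = 6.0410000
  W → negative
Point 3:
  Lat: 27.828′ = 0.463800°; total 89.4638000
  S → negative
  Lon: 48.296′ = 0.804933°; total 144.8049333
  E → positive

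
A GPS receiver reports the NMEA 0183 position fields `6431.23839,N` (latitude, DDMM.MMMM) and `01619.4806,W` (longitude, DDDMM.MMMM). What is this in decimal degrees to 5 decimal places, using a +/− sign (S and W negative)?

Lat: degrees = first 2 digits = 64, minutes = 31.23839; 64 + 31.23839/60 = 64.520640
N ⇒ keep positive
Longitude: split at 3 digits → 016° and 19.4806′; 16 + 19.4806/60 = 16.324677
W ⇒ negate

64.52064, -16.32468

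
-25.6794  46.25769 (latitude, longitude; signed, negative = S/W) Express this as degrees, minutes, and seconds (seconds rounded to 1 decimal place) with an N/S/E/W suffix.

25°40′45.8″ S, 46°15′27.7″ E

Latitude is negative → S; |value| = 25.679400
φ: 0.679400 × 60 = 40.76400′ → 40′, remainder × 60 = 45.840″
λ: 0.257690° → 15.46140′; 0.46140 × 60 = 27.684″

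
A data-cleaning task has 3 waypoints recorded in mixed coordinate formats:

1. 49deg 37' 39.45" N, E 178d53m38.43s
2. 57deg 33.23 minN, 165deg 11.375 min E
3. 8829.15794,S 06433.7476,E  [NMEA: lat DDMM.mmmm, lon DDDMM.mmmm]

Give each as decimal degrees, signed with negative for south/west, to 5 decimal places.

1. 49.62763, 178.89401
2. 57.55383, 165.18958
3. -88.48597, 64.56246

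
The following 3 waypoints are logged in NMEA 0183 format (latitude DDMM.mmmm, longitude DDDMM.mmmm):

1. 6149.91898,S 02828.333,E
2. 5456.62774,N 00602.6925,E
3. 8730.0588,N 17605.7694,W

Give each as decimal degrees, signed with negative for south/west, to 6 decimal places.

1. -61.831983, 28.472217
2. 54.943796, 6.044875
3. 87.500980, -176.096157

Point 1:
  φ: split at 2 digits → 61° and 49.91898′; 61 + 49.91898/60 = 61.8319830
  hemisphere S, so the sign is −
  Longitude: degrees = first 3 digits = 28, minutes = 28.333; 28 + 28.333/60 = 28.4722167
  E ⇒ keep positive
Point 2:
  Lat: split at 2 digits → 54° and 56.62774′; 54 + 56.62774/60 = 54.9437957
  N ⇒ keep positive
  Longitude: split at 3 digits → 006° and 2.6925′; 6 + 2.6925/60 = 6.0448750
  E ⇒ keep positive
Point 3:
  Lat: degrees = first 2 digits = 87, minutes = 30.0588; 87 + 30.0588/60 = 87.5009800
  N ⇒ keep positive
  λ: degrees = first 3 digits = 176, minutes = 5.7694; 176 + 5.7694/60 = 176.0961567
  hemisphere W, so the sign is −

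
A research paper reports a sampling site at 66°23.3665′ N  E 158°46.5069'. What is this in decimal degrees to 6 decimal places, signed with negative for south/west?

Lat: 66 + 23.3665/60 = 66.3894417
N ⇒ keep positive
λ: 158 + 46.5069/60 = 158.7751150
E → positive

66.389442, 158.775115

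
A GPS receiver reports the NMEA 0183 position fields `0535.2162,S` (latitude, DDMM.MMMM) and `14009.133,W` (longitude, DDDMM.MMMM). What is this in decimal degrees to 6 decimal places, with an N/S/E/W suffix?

5.586937° S, 140.152217° W

Latitude: split at 2 digits → 05° and 35.2162′; 5 + 35.2162/60 = 5.5869367
Lon: degrees = first 3 digits = 140, minutes = 9.133; 140 + 9.133/60 = 140.1522167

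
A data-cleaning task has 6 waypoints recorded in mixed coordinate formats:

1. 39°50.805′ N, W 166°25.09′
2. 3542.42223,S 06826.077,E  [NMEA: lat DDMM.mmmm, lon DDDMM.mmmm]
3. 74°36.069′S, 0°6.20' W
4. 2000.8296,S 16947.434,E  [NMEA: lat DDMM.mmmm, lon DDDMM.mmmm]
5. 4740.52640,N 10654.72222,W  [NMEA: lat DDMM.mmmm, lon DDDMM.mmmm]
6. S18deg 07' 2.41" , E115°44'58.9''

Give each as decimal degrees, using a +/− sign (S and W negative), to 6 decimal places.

1. 39.846750, -166.418167
2. -35.707037, 68.434617
3. -74.601150, -0.103333
4. -20.013827, 169.790567
5. 47.675440, -106.912037
6. -18.117336, 115.749694

Point 1:
  φ: 50.805′ = 0.846750°; total 39.8467500
  N → positive
  Longitude: 25.09′ = 0.418167°; total 166.4181667
  W → negative
Point 2:
  Lat: degrees = first 2 digits = 35, minutes = 42.42223; 35 + 42.42223/60 = 35.7070372
  S → negative
  Longitude: degrees = first 3 digits = 68, minutes = 26.077; 68 + 26.077/60 = 68.4346167
  E → positive
Point 3:
  Lat: 36.069′ = 0.601150°; total 74.6011500
  hemisphere S, so the sign is −
  λ: 0 + 6.2/60 = 0.1033333
  W → negative
Point 4:
  Lat: degrees = first 2 digits = 20, minutes = 0.8296; 20 + 0.8296/60 = 20.0138267
  S → negative
  Longitude: split at 3 digits → 169° and 47.434′; 169 + 47.434/60 = 169.7905667
  E → positive
Point 5:
  Lat: split at 2 digits → 47° and 40.5264′; 47 + 40.5264/60 = 47.6754400
  N ⇒ keep positive
  Lon: degrees = first 3 digits = 106, minutes = 54.72222; 106 + 54.72222/60 = 106.9120370
  W → negative
Point 6:
  Latitude: 18° + 7/60 + 2.41/3600 = 18 + 0.116667 + 0.000669 = 18.1173361
  hemisphere S, so the sign is −
  λ: 44′ + 58.9″ = 44.98167′; 115 + 44.98167/60 = 115.7496944
  E ⇒ keep positive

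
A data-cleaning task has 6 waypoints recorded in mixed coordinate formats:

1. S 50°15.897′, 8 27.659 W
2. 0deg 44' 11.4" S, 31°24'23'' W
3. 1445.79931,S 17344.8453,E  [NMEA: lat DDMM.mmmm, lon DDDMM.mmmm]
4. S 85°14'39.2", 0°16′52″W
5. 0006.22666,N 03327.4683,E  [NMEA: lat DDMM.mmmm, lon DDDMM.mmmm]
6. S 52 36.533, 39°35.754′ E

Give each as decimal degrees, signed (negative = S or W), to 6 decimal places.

Point 1:
  φ: 15.897′ = 0.264950°; total 50.2649500
  hemisphere S, so the sign is −
  Longitude: 8 + 27.659/60 = 8.4609833
  W ⇒ negate
Point 2:
  Lat: 0° + 44/60 + 11.4/3600 = 0 + 0.733333 + 0.003167 = 0.7365000
  hemisphere S, so the sign is −
  Longitude: 24′ + 23″ = 24.38333′; 31 + 24.38333/60 = 31.4063889
  W ⇒ negate
Point 3:
  Lat: split at 2 digits → 14° and 45.79931′; 14 + 45.79931/60 = 14.7633218
  S ⇒ negate
  Lon: split at 3 digits → 173° and 44.8453′; 173 + 44.8453/60 = 173.7474217
  E → positive
Point 4:
  Latitude: 14′ + 39.2″ = 14.65333′; 85 + 14.65333/60 = 85.2442222
  S → negative
  Longitude: 0 + 16/60 + 52/3600 = 0.2811111
  hemisphere W, so the sign is −
Point 5:
  Lat: split at 2 digits → 00° and 6.22666′; 0 + 6.22666/60 = 0.1037777
  N ⇒ keep positive
  λ: degrees = first 3 digits = 33, minutes = 27.4683; 33 + 27.4683/60 = 33.4578050
  E → positive
Point 6:
  φ: 36.533′ = 0.608883°; total 52.6088833
  S → negative
  Lon: 39 + 35.754/60 = 39.5959000
  E ⇒ keep positive

1. -50.264950, -8.460983
2. -0.736500, -31.406389
3. -14.763322, 173.747422
4. -85.244222, -0.281111
5. 0.103778, 33.457805
6. -52.608883, 39.595900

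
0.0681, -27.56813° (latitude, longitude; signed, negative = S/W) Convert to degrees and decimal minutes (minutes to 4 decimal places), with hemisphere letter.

0° 4.0860′ N, 27° 34.0878′ W

Lat: fractional part 0.068100 → 4.086000 minutes
Longitude is negative → W; |value| = 27.568130
λ: minutes = (27.568130 − 27) × 60 = 34.087800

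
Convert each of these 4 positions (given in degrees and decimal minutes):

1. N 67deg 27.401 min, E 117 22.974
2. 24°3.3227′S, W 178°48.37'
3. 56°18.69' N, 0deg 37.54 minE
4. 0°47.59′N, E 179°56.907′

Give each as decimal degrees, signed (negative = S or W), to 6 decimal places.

Point 1:
  Latitude: 67 + 27.401/60 = 67.4566833
  N → positive
  Lon: 22.974′ = 0.382900°; total 117.3829000
  E ⇒ keep positive
Point 2:
  φ: 3.3227′ = 0.055378°; total 24.0553783
  S → negative
  λ: 178 + 48.37/60 = 178.8061667
  W ⇒ negate
Point 3:
  φ: 56 + 18.69/60 = 56.3115000
  N → positive
  Lon: 0 + 37.54/60 = 0.6256667
  E ⇒ keep positive
Point 4:
  φ: 0 + 47.59/60 = 0.7931667
  N ⇒ keep positive
  Lon: 56.907′ = 0.948450°; total 179.9484500
  E ⇒ keep positive

1. 67.456683, 117.382900
2. -24.055378, -178.806167
3. 56.311500, 0.625667
4. 0.793167, 179.948450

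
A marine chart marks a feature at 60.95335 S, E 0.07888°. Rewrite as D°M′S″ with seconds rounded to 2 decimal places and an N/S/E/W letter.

60°57′12.06″ S, 0°04′43.97″ E

Latitude: whole degrees 60; 57.20100′ → 57′ and 12.0600″
λ: whole degrees 0; 4.73280′ → 4′ and 43.9680″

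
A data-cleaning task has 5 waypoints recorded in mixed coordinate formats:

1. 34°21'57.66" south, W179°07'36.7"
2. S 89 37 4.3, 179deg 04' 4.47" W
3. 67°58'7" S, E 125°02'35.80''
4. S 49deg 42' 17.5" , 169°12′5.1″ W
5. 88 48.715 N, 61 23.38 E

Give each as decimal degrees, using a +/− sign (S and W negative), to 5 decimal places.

1. -34.36602, -179.12686
2. -89.61786, -179.06791
3. -67.96861, 125.04328
4. -49.70486, -169.20142
5. 88.81192, 61.38967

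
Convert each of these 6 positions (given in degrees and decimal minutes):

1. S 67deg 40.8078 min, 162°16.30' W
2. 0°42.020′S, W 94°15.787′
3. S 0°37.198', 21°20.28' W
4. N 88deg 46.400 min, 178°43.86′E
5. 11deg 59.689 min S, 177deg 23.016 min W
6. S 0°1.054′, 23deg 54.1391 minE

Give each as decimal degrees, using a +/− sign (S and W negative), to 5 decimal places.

Point 1:
  φ: 67 + 40.8078/60 = 67.680130
  S → negative
  Longitude: 16.3′ = 0.271667°; total 162.271667
  hemisphere W, so the sign is −
Point 2:
  Latitude: 0 + 42.02/60 = 0.700333
  hemisphere S, so the sign is −
  λ: 94 + 15.787/60 = 94.263117
  W ⇒ negate
Point 3:
  Latitude: 0 + 37.198/60 = 0.619967
  S → negative
  λ: 20.28′ = 0.338000°; total 21.338000
  W ⇒ negate
Point 4:
  Latitude: 88 + 46.4/60 = 88.773333
  N → positive
  λ: 43.86′ = 0.731000°; total 178.731000
  E ⇒ keep positive
Point 5:
  φ: 59.689′ = 0.994817°; total 11.994817
  S ⇒ negate
  Lon: 177 + 23.016/60 = 177.383600
  W → negative
Point 6:
  Lat: 0 + 1.054/60 = 0.017567
  S ⇒ negate
  Longitude: 23 + 54.1391/60 = 23.902318
  E ⇒ keep positive

1. -67.68013, -162.27167
2. -0.70033, -94.26312
3. -0.61997, -21.33800
4. 88.77333, 178.73100
5. -11.99482, -177.38360
6. -0.01757, 23.90232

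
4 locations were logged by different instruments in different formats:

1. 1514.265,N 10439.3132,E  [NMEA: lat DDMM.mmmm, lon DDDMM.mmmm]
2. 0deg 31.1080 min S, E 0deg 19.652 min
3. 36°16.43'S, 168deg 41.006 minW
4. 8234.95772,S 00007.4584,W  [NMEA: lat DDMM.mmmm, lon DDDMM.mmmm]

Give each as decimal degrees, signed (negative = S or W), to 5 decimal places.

1. 15.23775, 104.65522
2. -0.51847, 0.32753
3. -36.27383, -168.68343
4. -82.58263, -0.12431

Point 1:
  Latitude: split at 2 digits → 15° and 14.265′; 15 + 14.265/60 = 15.237750
  N ⇒ keep positive
  λ: split at 3 digits → 104° and 39.3132′; 104 + 39.3132/60 = 104.655220
  E ⇒ keep positive
Point 2:
  Latitude: 31.108′ = 0.518467°; total 0.518467
  S → negative
  Longitude: 19.652′ = 0.327533°; total 0.327533
  E → positive
Point 3:
  Latitude: 36 + 16.43/60 = 36.273833
  hemisphere S, so the sign is −
  Longitude: 168 + 41.006/60 = 168.683433
  W → negative
Point 4:
  Lat: split at 2 digits → 82° and 34.95772′; 82 + 34.95772/60 = 82.582629
  S ⇒ negate
  Lon: degrees = first 3 digits = 0, minutes = 7.4584; 0 + 7.4584/60 = 0.124307
  W → negative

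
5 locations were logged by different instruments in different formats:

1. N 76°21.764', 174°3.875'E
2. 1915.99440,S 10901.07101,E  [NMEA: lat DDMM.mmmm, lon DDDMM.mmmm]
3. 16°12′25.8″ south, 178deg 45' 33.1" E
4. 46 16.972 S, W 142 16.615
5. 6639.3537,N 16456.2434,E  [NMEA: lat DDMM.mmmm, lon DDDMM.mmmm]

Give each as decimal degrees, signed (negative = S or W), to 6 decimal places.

1. 76.362733, 174.064583
2. -19.266573, 109.017850
3. -16.207167, 178.759194
4. -46.282867, -142.276917
5. 66.655895, 164.937390

Point 1:
  Latitude: 21.764′ = 0.362733°; total 76.3627333
  N ⇒ keep positive
  λ: 174 + 3.875/60 = 174.0645833
  E ⇒ keep positive
Point 2:
  Lat: split at 2 digits → 19° and 15.9944′; 19 + 15.9944/60 = 19.2665733
  S → negative
  Lon: degrees = first 3 digits = 109, minutes = 1.07101; 109 + 1.07101/60 = 109.0178502
  E → positive
Point 3:
  φ: 12′ + 25.8″ = 12.43000′; 16 + 12.43000/60 = 16.2071667
  S ⇒ negate
  Lon: 45′ + 33.1″ = 45.55167′; 178 + 45.55167/60 = 178.7591944
  E → positive
Point 4:
  Latitude: 16.972′ = 0.282867°; total 46.2828667
  S ⇒ negate
  λ: 142 + 16.615/60 = 142.2769167
  W → negative
Point 5:
  φ: split at 2 digits → 66° and 39.3537′; 66 + 39.3537/60 = 66.6558950
  N ⇒ keep positive
  λ: degrees = first 3 digits = 164, minutes = 56.2434; 164 + 56.2434/60 = 164.9373900
  E → positive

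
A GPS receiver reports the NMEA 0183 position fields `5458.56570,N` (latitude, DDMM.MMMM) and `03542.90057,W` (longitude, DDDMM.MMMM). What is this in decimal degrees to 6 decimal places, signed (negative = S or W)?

54.976095, -35.715010

φ: split at 2 digits → 54° and 58.5657′; 54 + 58.5657/60 = 54.9760950
N → positive
Lon: split at 3 digits → 035° and 42.90057′; 35 + 42.90057/60 = 35.7150095
hemisphere W, so the sign is −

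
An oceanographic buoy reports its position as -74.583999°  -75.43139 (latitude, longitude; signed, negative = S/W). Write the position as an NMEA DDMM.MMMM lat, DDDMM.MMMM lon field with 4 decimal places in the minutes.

7435.0399,S / 07525.8834,W

Latitude is negative → S; |value| = 74.583999
Latitude: 74° + 0.583999 × 60 = 74° 35.039940′
Longitude is negative → W; |value| = 75.431390
Longitude: 75° + 0.431390 × 60 = 75° 25.883400′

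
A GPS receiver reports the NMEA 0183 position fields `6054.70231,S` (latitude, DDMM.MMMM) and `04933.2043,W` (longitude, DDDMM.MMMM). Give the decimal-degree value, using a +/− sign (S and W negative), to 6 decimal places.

-60.911705, -49.553405

Lat: split at 2 digits → 60° and 54.70231′; 60 + 54.70231/60 = 60.9117052
hemisphere S, so the sign is −
Lon: degrees = first 3 digits = 49, minutes = 33.2043; 49 + 33.2043/60 = 49.5534050
hemisphere W, so the sign is −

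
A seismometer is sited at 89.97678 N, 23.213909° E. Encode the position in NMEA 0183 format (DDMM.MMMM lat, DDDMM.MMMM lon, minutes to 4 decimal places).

φ: 89° + 0.976780 × 60 = 89° 58.606800′
Longitude: minutes = (23.213909 − 23) × 60 = 12.834540

8958.6068,N / 02312.8345,E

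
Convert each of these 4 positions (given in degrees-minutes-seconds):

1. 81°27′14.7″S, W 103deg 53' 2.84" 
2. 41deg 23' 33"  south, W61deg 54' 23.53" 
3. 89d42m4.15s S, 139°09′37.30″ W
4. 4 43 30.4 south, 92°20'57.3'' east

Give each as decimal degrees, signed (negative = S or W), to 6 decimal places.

Point 1:
  Latitude: 81° + 27/60 + 14.7/3600 = 81 + 0.450000 + 0.004083 = 81.4540833
  S ⇒ negate
  Longitude: 53′ + 2.84″ = 53.04733′; 103 + 53.04733/60 = 103.8841222
  W → negative
Point 2:
  Lat: 41° + 23/60 + 33/3600 = 41 + 0.383333 + 0.009167 = 41.3925000
  hemisphere S, so the sign is −
  Longitude: 54′ + 23.53″ = 54.39217′; 61 + 54.39217/60 = 61.9065361
  hemisphere W, so the sign is −
Point 3:
  Lat: 42′ + 4.15″ = 42.06917′; 89 + 42.06917/60 = 89.7011528
  S → negative
  λ: 9′ + 37.3″ = 9.62167′; 139 + 9.62167/60 = 139.1603611
  hemisphere W, so the sign is −
Point 4:
  φ: 4° + 43/60 + 30.4/3600 = 4 + 0.716667 + 0.008444 = 4.7251111
  S ⇒ negate
  Lon: 92° + 20/60 + 57.3/3600 = 92 + 0.333333 + 0.015917 = 92.3492500
  E ⇒ keep positive

1. -81.454083, -103.884122
2. -41.392500, -61.906536
3. -89.701153, -139.160361
4. -4.725111, 92.349250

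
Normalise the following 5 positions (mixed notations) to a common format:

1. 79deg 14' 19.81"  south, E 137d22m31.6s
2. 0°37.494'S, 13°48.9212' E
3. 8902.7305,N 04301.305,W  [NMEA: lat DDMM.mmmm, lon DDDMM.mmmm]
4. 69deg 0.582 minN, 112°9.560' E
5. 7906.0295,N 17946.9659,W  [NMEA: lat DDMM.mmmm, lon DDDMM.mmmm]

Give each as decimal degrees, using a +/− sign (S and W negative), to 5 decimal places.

1. -79.23884, 137.37544
2. -0.62490, 13.81535
3. 89.04551, -43.02175
4. 69.00970, 112.15933
5. 79.10049, -179.78277

Point 1:
  Lat: 14′ + 19.81″ = 14.33017′; 79 + 14.33017/60 = 79.238836
  S ⇒ negate
  λ: 137° + 22/60 + 31.6/3600 = 137 + 0.366667 + 0.008778 = 137.375444
  E ⇒ keep positive
Point 2:
  Latitude: 0 + 37.494/60 = 0.624900
  S ⇒ negate
  Longitude: 48.9212′ = 0.815353°; total 13.815353
  E ⇒ keep positive
Point 3:
  Lat: split at 2 digits → 89° and 2.7305′; 89 + 2.7305/60 = 89.045508
  N → positive
  λ: split at 3 digits → 043° and 1.305′; 43 + 1.305/60 = 43.021750
  W → negative
Point 4:
  φ: 0.582′ = 0.009700°; total 69.009700
  N ⇒ keep positive
  Longitude: 112 + 9.56/60 = 112.159333
  E → positive
Point 5:
  φ: degrees = first 2 digits = 79, minutes = 6.0295; 79 + 6.0295/60 = 79.100492
  N → positive
  λ: split at 3 digits → 179° and 46.9659′; 179 + 46.9659/60 = 179.782765
  hemisphere W, so the sign is −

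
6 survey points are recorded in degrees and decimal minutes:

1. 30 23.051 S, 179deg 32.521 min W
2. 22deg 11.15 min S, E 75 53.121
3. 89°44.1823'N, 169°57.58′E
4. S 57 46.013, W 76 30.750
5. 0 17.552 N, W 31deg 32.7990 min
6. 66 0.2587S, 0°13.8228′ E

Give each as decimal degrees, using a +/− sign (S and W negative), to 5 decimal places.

Point 1:
  Lat: 23.051′ = 0.384183°; total 30.384183
  hemisphere S, so the sign is −
  Lon: 32.521′ = 0.542017°; total 179.542017
  hemisphere W, so the sign is −
Point 2:
  Latitude: 22 + 11.15/60 = 22.185833
  S ⇒ negate
  λ: 53.121′ = 0.885350°; total 75.885350
  E ⇒ keep positive
Point 3:
  Lat: 89 + 44.1823/60 = 89.736372
  N → positive
  Lon: 57.58′ = 0.959667°; total 169.959667
  E → positive
Point 4:
  Lat: 57 + 46.013/60 = 57.766883
  S → negative
  Longitude: 30.75′ = 0.512500°; total 76.512500
  W → negative
Point 5:
  φ: 0 + 17.552/60 = 0.292533
  N → positive
  Longitude: 31 + 32.799/60 = 31.546650
  hemisphere W, so the sign is −
Point 6:
  φ: 0.2587′ = 0.004312°; total 66.004312
  hemisphere S, so the sign is −
  Lon: 0 + 13.8228/60 = 0.230380
  E ⇒ keep positive

1. -30.38418, -179.54202
2. -22.18583, 75.88535
3. 89.73637, 169.95967
4. -57.76688, -76.51250
5. 0.29253, -31.54665
6. -66.00431, 0.23038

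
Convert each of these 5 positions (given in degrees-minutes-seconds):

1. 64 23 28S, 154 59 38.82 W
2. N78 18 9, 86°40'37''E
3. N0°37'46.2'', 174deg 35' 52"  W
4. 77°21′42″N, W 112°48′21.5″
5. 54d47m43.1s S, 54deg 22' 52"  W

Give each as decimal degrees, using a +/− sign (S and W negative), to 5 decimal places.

Point 1:
  Latitude: 23′ + 28″ = 23.46667′; 64 + 23.46667/60 = 64.391111
  S → negative
  Lon: 154° + 59/60 + 38.82/3600 = 154 + 0.983333 + 0.010783 = 154.994117
  W → negative
Point 2:
  φ: 78° + 18/60 + 9/3600 = 78 + 0.300000 + 0.002500 = 78.302500
  N ⇒ keep positive
  Longitude: 86 + 40/60 + 37/3600 = 86.676944
  E → positive
Point 3:
  Latitude: 37′ + 46.2″ = 37.77000′; 0 + 37.77000/60 = 0.629500
  N → positive
  Lon: 174° + 35/60 + 52/3600 = 174 + 0.583333 + 0.014444 = 174.597778
  W ⇒ negate
Point 4:
  Latitude: 77 + 21/60 + 42/3600 = 77.361667
  N ⇒ keep positive
  Lon: 48′ + 21.5″ = 48.35833′; 112 + 48.35833/60 = 112.805972
  W ⇒ negate
Point 5:
  φ: 54° + 47/60 + 43.1/3600 = 54 + 0.783333 + 0.011972 = 54.795306
  S → negative
  Lon: 54 + 22/60 + 52/3600 = 54.381111
  W ⇒ negate

1. -64.39111, -154.99412
2. 78.30250, 86.67694
3. 0.62950, -174.59778
4. 77.36167, -112.80597
5. -54.79531, -54.38111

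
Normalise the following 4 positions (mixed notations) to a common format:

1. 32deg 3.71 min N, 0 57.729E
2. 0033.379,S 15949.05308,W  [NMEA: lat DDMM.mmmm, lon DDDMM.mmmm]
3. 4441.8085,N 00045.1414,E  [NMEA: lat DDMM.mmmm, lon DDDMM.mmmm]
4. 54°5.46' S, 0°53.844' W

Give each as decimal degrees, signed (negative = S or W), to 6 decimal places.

Point 1:
  φ: 32 + 3.71/60 = 32.0618333
  N ⇒ keep positive
  λ: 0 + 57.729/60 = 0.9621500
  E ⇒ keep positive
Point 2:
  φ: split at 2 digits → 00° and 33.379′; 0 + 33.379/60 = 0.5563167
  S → negative
  Longitude: degrees = first 3 digits = 159, minutes = 49.05308; 159 + 49.05308/60 = 159.8175513
  W ⇒ negate
Point 3:
  φ: split at 2 digits → 44° and 41.8085′; 44 + 41.8085/60 = 44.6968083
  N → positive
  Lon: split at 3 digits → 000° and 45.1414′; 0 + 45.1414/60 = 0.7523567
  E → positive
Point 4:
  φ: 5.46′ = 0.091000°; total 54.0910000
  S ⇒ negate
  Longitude: 53.844′ = 0.897400°; total 0.8974000
  W → negative

1. 32.061833, 0.962150
2. -0.556317, -159.817551
3. 44.696808, 0.752357
4. -54.091000, -0.897400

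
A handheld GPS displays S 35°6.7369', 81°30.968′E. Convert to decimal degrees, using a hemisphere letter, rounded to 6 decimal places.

Latitude: 6.7369′ = 0.112282°; total 35.1122817
λ: 81 + 30.968/60 = 81.5161333

35.112282° S, 81.516133° E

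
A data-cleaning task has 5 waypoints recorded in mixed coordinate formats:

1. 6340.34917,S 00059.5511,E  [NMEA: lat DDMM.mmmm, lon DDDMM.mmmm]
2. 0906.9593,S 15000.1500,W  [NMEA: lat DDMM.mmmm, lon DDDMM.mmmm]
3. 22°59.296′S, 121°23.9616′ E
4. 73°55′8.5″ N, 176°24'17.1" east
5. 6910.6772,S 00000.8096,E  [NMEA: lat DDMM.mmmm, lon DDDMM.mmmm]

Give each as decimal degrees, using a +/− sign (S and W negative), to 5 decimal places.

Point 1:
  φ: degrees = first 2 digits = 63, minutes = 40.34917; 63 + 40.34917/60 = 63.672486
  S → negative
  Lon: degrees = first 3 digits = 0, minutes = 59.5511; 0 + 59.5511/60 = 0.992518
  E ⇒ keep positive
Point 2:
  φ: split at 2 digits → 09° and 6.9593′; 9 + 6.9593/60 = 9.115988
  S ⇒ negate
  λ: degrees = first 3 digits = 150, minutes = 0.15; 150 + 0.15/60 = 150.002500
  W → negative
Point 3:
  Lat: 22 + 59.296/60 = 22.988267
  hemisphere S, so the sign is −
  λ: 23.9616′ = 0.399360°; total 121.399360
  E ⇒ keep positive
Point 4:
  Lat: 73° + 55/60 + 8.5/3600 = 73 + 0.916667 + 0.002361 = 73.919028
  N ⇒ keep positive
  Longitude: 24′ + 17.1″ = 24.28500′; 176 + 24.28500/60 = 176.404750
  E → positive
Point 5:
  φ: split at 2 digits → 69° and 10.6772′; 69 + 10.6772/60 = 69.177953
  S → negative
  Longitude: degrees = first 3 digits = 0, minutes = 0.8096; 0 + 0.8096/60 = 0.013493
  E ⇒ keep positive

1. -63.67249, 0.99252
2. -9.11599, -150.00250
3. -22.98827, 121.39936
4. 73.91903, 176.40475
5. -69.17795, 0.01349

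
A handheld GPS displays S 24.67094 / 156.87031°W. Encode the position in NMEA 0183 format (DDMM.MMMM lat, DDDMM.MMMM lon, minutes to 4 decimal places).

φ: minutes = (24.670940 − 24) × 60 = 40.256400
Lon: 156° + 0.870310 × 60 = 156° 52.218600′

2440.2564,S / 15652.2186,W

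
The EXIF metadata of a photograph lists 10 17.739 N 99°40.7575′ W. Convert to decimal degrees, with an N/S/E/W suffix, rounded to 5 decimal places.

φ: 10 + 17.739/60 = 10.295650
Longitude: 40.7575′ = 0.679292°; total 99.679292

10.29565° N, 99.67929° W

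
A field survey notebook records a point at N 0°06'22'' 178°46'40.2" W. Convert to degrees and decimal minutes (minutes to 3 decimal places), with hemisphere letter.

0° 6.367′ N, 178° 46.670′ W

Latitude: seconds/60 = 0.36667; minutes = 6 + 0.36667 = 6.36667
Lon: 46 + 40.2/60 = 46.67000′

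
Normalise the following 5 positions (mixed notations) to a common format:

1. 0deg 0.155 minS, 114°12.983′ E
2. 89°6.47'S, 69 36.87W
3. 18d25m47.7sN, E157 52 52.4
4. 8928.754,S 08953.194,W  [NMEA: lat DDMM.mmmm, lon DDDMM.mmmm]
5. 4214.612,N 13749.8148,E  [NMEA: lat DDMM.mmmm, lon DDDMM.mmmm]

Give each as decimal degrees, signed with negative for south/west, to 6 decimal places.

Point 1:
  φ: 0.155′ = 0.002583°; total 0.0025833
  hemisphere S, so the sign is −
  Longitude: 114 + 12.983/60 = 114.2163833
  E → positive
Point 2:
  φ: 6.47′ = 0.107833°; total 89.1078333
  S → negative
  Lon: 69 + 36.87/60 = 69.6145000
  W → negative
Point 3:
  Lat: 18° + 25/60 + 47.7/3600 = 18 + 0.416667 + 0.013250 = 18.4299167
  N ⇒ keep positive
  Lon: 157 + 52/60 + 52.4/3600 = 157.8812222
  E → positive
Point 4:
  Lat: degrees = first 2 digits = 89, minutes = 28.754; 89 + 28.754/60 = 89.4792333
  S ⇒ negate
  Lon: split at 3 digits → 089° and 53.194′; 89 + 53.194/60 = 89.8865667
  hemisphere W, so the sign is −
Point 5:
  φ: split at 2 digits → 42° and 14.612′; 42 + 14.612/60 = 42.2435333
  N ⇒ keep positive
  Lon: degrees = first 3 digits = 137, minutes = 49.8148; 137 + 49.8148/60 = 137.8302467
  E ⇒ keep positive

1. -0.002583, 114.216383
2. -89.107833, -69.614500
3. 18.429917, 157.881222
4. -89.479233, -89.886567
5. 42.243533, 137.830247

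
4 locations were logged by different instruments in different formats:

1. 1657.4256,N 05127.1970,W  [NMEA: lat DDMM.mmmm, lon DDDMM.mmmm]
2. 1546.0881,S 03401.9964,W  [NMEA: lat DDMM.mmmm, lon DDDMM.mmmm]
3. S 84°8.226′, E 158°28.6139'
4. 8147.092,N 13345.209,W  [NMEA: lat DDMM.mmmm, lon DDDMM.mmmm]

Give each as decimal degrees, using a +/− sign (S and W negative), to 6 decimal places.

Point 1:
  Latitude: degrees = first 2 digits = 16, minutes = 57.4256; 16 + 57.4256/60 = 16.9570933
  N → positive
  λ: degrees = first 3 digits = 51, minutes = 27.197; 51 + 27.197/60 = 51.4532833
  W ⇒ negate
Point 2:
  Lat: degrees = first 2 digits = 15, minutes = 46.0881; 15 + 46.0881/60 = 15.7681350
  S → negative
  Longitude: degrees = first 3 digits = 34, minutes = 1.9964; 34 + 1.9964/60 = 34.0332733
  W ⇒ negate
Point 3:
  φ: 84 + 8.226/60 = 84.1371000
  S ⇒ negate
  λ: 28.6139′ = 0.476898°; total 158.4768983
  E → positive
Point 4:
  Latitude: degrees = first 2 digits = 81, minutes = 47.092; 81 + 47.092/60 = 81.7848667
  N → positive
  λ: split at 3 digits → 133° and 45.209′; 133 + 45.209/60 = 133.7534833
  W → negative

1. 16.957093, -51.453283
2. -15.768135, -34.033273
3. -84.137100, 158.476898
4. 81.784867, -133.753483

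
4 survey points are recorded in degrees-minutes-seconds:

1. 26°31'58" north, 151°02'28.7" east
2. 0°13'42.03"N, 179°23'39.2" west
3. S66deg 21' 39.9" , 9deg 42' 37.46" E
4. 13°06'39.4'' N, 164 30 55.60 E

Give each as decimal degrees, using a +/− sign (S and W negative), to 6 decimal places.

Point 1:
  Latitude: 26° + 31/60 + 58/3600 = 26 + 0.516667 + 0.016111 = 26.5327778
  N ⇒ keep positive
  λ: 151 + 2/60 + 28.7/3600 = 151.0413056
  E → positive
Point 2:
  Latitude: 0 + 13/60 + 42.03/3600 = 0.2283417
  N → positive
  λ: 179 + 23/60 + 39.2/3600 = 179.3942222
  W ⇒ negate
Point 3:
  Latitude: 66° + 21/60 + 39.9/3600 = 66 + 0.350000 + 0.011083 = 66.3610833
  S ⇒ negate
  λ: 9° + 42/60 + 37.46/3600 = 9 + 0.700000 + 0.010406 = 9.7104056
  E ⇒ keep positive
Point 4:
  Lat: 13° + 6/60 + 39.4/3600 = 13 + 0.100000 + 0.010944 = 13.1109444
  N → positive
  λ: 30′ + 55.6″ = 30.92667′; 164 + 30.92667/60 = 164.5154444
  E ⇒ keep positive

1. 26.532778, 151.041306
2. 0.228342, -179.394222
3. -66.361083, 9.710406
4. 13.110944, 164.515444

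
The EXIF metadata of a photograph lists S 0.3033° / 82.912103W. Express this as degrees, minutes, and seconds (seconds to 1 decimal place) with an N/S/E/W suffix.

φ: 0.303300° → 18.19800′; 0.19800 × 60 = 11.880″
Lon: 0.912103° → 54.72618′; 0.72618 × 60 = 43.571″

0°18′11.9″ S, 82°54′43.6″ W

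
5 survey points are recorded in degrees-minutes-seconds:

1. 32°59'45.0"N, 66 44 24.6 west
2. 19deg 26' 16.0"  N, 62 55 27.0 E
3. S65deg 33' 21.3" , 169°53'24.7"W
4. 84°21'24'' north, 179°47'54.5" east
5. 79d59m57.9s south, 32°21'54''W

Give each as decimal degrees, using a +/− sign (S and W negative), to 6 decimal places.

Point 1:
  φ: 32° + 59/60 + 45/3600 = 32 + 0.983333 + 0.012500 = 32.9958333
  N → positive
  Longitude: 44′ + 24.6″ = 44.41000′; 66 + 44.41000/60 = 66.7401667
  hemisphere W, so the sign is −
Point 2:
  Lat: 26′ + 16″ = 26.26667′; 19 + 26.26667/60 = 19.4377778
  N → positive
  λ: 62 + 55/60 + 27/3600 = 62.9241667
  E → positive
Point 3:
  Lat: 65 + 33/60 + 21.3/3600 = 65.5559167
  S ⇒ negate
  λ: 169° + 53/60 + 24.7/3600 = 169 + 0.883333 + 0.006861 = 169.8901944
  W ⇒ negate
Point 4:
  Latitude: 84 + 21/60 + 24/3600 = 84.3566667
  N ⇒ keep positive
  Longitude: 47′ + 54.5″ = 47.90833′; 179 + 47.90833/60 = 179.7984722
  E ⇒ keep positive
Point 5:
  Latitude: 79 + 59/60 + 57.9/3600 = 79.9994167
  S → negative
  Longitude: 32° + 21/60 + 54/3600 = 32 + 0.350000 + 0.015000 = 32.3650000
  hemisphere W, so the sign is −

1. 32.995833, -66.740167
2. 19.437778, 62.924167
3. -65.555917, -169.890194
4. 84.356667, 179.798472
5. -79.999417, -32.365000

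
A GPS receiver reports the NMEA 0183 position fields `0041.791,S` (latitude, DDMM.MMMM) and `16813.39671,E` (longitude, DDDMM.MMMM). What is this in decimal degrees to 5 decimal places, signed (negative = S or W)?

Latitude: split at 2 digits → 00° and 41.791′; 0 + 41.791/60 = 0.696517
S → negative
λ: split at 3 digits → 168° and 13.39671′; 168 + 13.39671/60 = 168.223279
E → positive

-0.69652, 168.22328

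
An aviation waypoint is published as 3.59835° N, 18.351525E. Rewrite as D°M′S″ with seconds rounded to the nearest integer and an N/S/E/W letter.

3°35′54″ N, 18°21′5″ E

φ: 0.598350° → 35.90100′; 0.90100 × 60 = 54.06″
Lon: whole degrees 18; 21.09150′ → 21′ and 5.49″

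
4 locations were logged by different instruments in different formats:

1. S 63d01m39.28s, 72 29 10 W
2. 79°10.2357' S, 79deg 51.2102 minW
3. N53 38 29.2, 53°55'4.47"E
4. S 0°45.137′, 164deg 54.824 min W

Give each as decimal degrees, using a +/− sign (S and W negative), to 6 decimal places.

1. -63.027578, -72.486111
2. -79.170595, -79.853503
3. 53.641444, 53.917908
4. -0.752283, -164.913733

Point 1:
  Latitude: 1′ + 39.28″ = 1.65467′; 63 + 1.65467/60 = 63.0275778
  S ⇒ negate
  Longitude: 72 + 29/60 + 10/3600 = 72.4861111
  W ⇒ negate
Point 2:
  Latitude: 10.2357′ = 0.170595°; total 79.1705950
  S ⇒ negate
  λ: 51.2102′ = 0.853503°; total 79.8535033
  W ⇒ negate
Point 3:
  φ: 53° + 38/60 + 29.2/3600 = 53 + 0.633333 + 0.008111 = 53.6414444
  N ⇒ keep positive
  λ: 55′ + 4.47″ = 55.07450′; 53 + 55.07450/60 = 53.9179083
  E ⇒ keep positive
Point 4:
  φ: 45.137′ = 0.752283°; total 0.7522833
  hemisphere S, so the sign is −
  Lon: 164 + 54.824/60 = 164.9137333
  hemisphere W, so the sign is −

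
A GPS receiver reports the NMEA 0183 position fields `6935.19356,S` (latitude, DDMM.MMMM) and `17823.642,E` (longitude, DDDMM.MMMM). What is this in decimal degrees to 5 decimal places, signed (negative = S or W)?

-69.58656, 178.39403

Latitude: split at 2 digits → 69° and 35.19356′; 69 + 35.19356/60 = 69.586559
S → negative
λ: degrees = first 3 digits = 178, minutes = 23.642; 178 + 23.642/60 = 178.394033
E → positive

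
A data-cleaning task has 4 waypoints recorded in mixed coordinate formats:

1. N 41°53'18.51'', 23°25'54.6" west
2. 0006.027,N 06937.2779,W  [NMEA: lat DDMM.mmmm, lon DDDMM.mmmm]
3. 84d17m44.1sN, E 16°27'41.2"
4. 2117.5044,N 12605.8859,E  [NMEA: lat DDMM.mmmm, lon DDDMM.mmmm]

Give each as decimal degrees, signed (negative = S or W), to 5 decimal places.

Point 1:
  Latitude: 41° + 53/60 + 18.51/3600 = 41 + 0.883333 + 0.005142 = 41.888475
  N ⇒ keep positive
  Lon: 23° + 25/60 + 54.6/3600 = 23 + 0.416667 + 0.015167 = 23.431833
  hemisphere W, so the sign is −
Point 2:
  Latitude: split at 2 digits → 00° and 6.027′; 0 + 6.027/60 = 0.100450
  N ⇒ keep positive
  Lon: split at 3 digits → 069° and 37.2779′; 69 + 37.2779/60 = 69.621298
  hemisphere W, so the sign is −
Point 3:
  φ: 84 + 17/60 + 44.1/3600 = 84.295583
  N → positive
  Longitude: 16° + 27/60 + 41.2/3600 = 16 + 0.450000 + 0.011444 = 16.461444
  E ⇒ keep positive
Point 4:
  Lat: degrees = first 2 digits = 21, minutes = 17.5044; 21 + 17.5044/60 = 21.291740
  N ⇒ keep positive
  λ: degrees = first 3 digits = 126, minutes = 5.8859; 126 + 5.8859/60 = 126.098098
  E → positive

1. 41.88848, -23.43183
2. 0.10045, -69.62130
3. 84.29558, 16.46144
4. 21.29174, 126.09810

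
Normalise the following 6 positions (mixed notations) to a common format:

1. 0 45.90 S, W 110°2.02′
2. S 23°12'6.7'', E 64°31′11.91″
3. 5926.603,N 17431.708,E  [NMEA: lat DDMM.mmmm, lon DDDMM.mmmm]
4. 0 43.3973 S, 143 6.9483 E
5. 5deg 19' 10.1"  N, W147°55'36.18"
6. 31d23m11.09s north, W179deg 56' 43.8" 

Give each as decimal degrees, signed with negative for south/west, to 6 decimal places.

1. -0.765000, -110.033667
2. -23.201861, 64.519975
3. 59.443383, 174.528467
4. -0.723288, 143.115805
5. 5.319472, -147.926717
6. 31.386414, -179.945500

Point 1:
  φ: 45.9′ = 0.765000°; total 0.7650000
  S ⇒ negate
  Longitude: 2.02′ = 0.033667°; total 110.0336667
  W ⇒ negate
Point 2:
  Lat: 12′ + 6.7″ = 12.11167′; 23 + 12.11167/60 = 23.2018611
  S ⇒ negate
  Lon: 64° + 31/60 + 11.91/3600 = 64 + 0.516667 + 0.003308 = 64.5199750
  E ⇒ keep positive
Point 3:
  Lat: split at 2 digits → 59° and 26.603′; 59 + 26.603/60 = 59.4433833
  N → positive
  Longitude: split at 3 digits → 174° and 31.708′; 174 + 31.708/60 = 174.5284667
  E ⇒ keep positive
Point 4:
  Lat: 0 + 43.3973/60 = 0.7232883
  hemisphere S, so the sign is −
  Longitude: 143 + 6.9483/60 = 143.1158050
  E → positive
Point 5:
  Latitude: 19′ + 10.1″ = 19.16833′; 5 + 19.16833/60 = 5.3194722
  N → positive
  Lon: 147 + 55/60 + 36.18/3600 = 147.9267167
  hemisphere W, so the sign is −
Point 6:
  φ: 23′ + 11.09″ = 23.18483′; 31 + 23.18483/60 = 31.3864139
  N ⇒ keep positive
  Lon: 56′ + 43.8″ = 56.73000′; 179 + 56.73000/60 = 179.9455000
  hemisphere W, so the sign is −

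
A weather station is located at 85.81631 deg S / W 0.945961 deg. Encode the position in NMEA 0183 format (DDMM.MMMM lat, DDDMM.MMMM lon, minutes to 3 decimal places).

Latitude: fractional part 0.816310 → 48.97860 minutes
λ: minutes = (0.945961 − 0) × 60 = 56.75766

8548.979,S / 00056.758,W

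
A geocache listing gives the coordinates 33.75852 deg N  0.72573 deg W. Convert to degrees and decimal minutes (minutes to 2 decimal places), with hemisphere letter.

Latitude: minutes = (33.758520 − 33) × 60 = 45.5112
Lon: minutes = (0.725730 − 0) × 60 = 43.5438

33° 45.51′ N, 0° 43.54′ W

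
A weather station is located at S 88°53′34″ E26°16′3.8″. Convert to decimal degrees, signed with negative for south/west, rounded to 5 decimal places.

-88.89278, 26.26772

Lat: 88° + 53/60 + 34/3600 = 88 + 0.883333 + 0.009444 = 88.892778
S ⇒ negate
Longitude: 26 + 16/60 + 3.8/3600 = 26.267722
E → positive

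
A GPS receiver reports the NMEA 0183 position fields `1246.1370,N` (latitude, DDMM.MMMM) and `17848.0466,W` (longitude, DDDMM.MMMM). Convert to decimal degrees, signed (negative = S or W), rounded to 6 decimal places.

Latitude: split at 2 digits → 12° and 46.137′; 12 + 46.137/60 = 12.7689500
N ⇒ keep positive
λ: degrees = first 3 digits = 178, minutes = 48.0466; 178 + 48.0466/60 = 178.8007767
W ⇒ negate

12.768950, -178.800777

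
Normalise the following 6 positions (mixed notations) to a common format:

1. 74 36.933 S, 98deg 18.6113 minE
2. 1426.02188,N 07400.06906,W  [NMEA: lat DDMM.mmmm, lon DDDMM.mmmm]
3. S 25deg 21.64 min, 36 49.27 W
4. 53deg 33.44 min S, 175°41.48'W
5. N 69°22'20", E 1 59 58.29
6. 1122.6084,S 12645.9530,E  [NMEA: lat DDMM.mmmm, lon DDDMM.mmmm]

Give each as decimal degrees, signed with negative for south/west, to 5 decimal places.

Point 1:
  Lat: 36.933′ = 0.615550°; total 74.615550
  S → negative
  λ: 18.6113′ = 0.310188°; total 98.310188
  E ⇒ keep positive
Point 2:
  φ: degrees = first 2 digits = 14, minutes = 26.02188; 14 + 26.02188/60 = 14.433698
  N ⇒ keep positive
  Lon: split at 3 digits → 074° and 0.06906′; 74 + 0.06906/60 = 74.001151
  W → negative
Point 3:
  Latitude: 21.64′ = 0.360667°; total 25.360667
  hemisphere S, so the sign is −
  Lon: 49.27′ = 0.821167°; total 36.821167
  W → negative
Point 4:
  φ: 33.44′ = 0.557333°; total 53.557333
  S → negative
  λ: 175 + 41.48/60 = 175.691333
  hemisphere W, so the sign is −
Point 5:
  Latitude: 22′ + 20″ = 22.33333′; 69 + 22.33333/60 = 69.372222
  N → positive
  λ: 59′ + 58.29″ = 59.97150′; 1 + 59.97150/60 = 1.999525
  E → positive
Point 6:
  φ: split at 2 digits → 11° and 22.6084′; 11 + 22.6084/60 = 11.376807
  S → negative
  Lon: degrees = first 3 digits = 126, minutes = 45.953; 126 + 45.953/60 = 126.765883
  E → positive

1. -74.61555, 98.31019
2. 14.43370, -74.00115
3. -25.36067, -36.82117
4. -53.55733, -175.69133
5. 69.37222, 1.99953
6. -11.37681, 126.76588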